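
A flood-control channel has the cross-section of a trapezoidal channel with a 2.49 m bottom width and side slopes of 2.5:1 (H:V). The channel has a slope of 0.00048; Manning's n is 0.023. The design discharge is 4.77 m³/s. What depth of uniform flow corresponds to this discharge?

Manning's equation rearranged: A R^(2/3) = nQ / (1·√S) = 0.023 × 4.77 / (√0.00048) = 5.008.
Try y = 1.34 m: A R^(2/3) = 6.779 — too large.
Try y = 1.03 m: A R^(2/3) = 3.911 — too small.
Try y = 1.16 m: A R^(2/3) = 5.002 — matches.

y_n = 1.16 m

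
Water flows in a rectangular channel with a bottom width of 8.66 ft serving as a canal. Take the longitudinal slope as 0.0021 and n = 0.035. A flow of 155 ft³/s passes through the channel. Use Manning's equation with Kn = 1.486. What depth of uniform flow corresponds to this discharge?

y_n = 5.19 ft

Manning's equation rearranged: A R^(2/3) = nQ / (1.486·√S) = 0.035 × 155 / (1.486 × √0.0021) = 79.67.
Trying y = 4.17 ft: A R^(2/3) = 59.67 — short.
Trying y = 6.51 ft: A R^(2/3) = 106.6 — over.
Trying y = 5.19 ft: A R^(2/3) = 79.68 — ≈ 79.67.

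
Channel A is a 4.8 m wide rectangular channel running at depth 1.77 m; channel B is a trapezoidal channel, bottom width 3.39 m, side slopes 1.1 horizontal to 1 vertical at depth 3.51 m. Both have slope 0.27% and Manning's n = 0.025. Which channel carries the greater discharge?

Channel A: Flow area A = b·y = 4.8 × 1.77 = 8.496 m². Wetted perimeter P = b + 2y = 4.8 + 2×1.77 = 8.34 m. Hydraulic radius R = A/P = 8.496/8.34 = 1.019 m. Q_A = (1/0.025)·8.496·1.019^(2/3)·√0.0027 = 17.88 m³/s.
Channel B: With bottom width b = 3.39 m and side slope z = 1.1: A = (b + zy)y = (3.39 + 1.1×3.51)×3.51 = 25.45 m²; P = b + 2y√(1+z²) = 3.39 + 2×3.51×1.487 = 13.83 m. Hydraulic radius R = A/P = 25.45/13.83 = 1.841 m. Q_B = (1/0.025)·25.45·1.841^(2/3)·√0.0027 = 79.45 m³/s.
Q_A = 17.88 m³/s vs Q_B = 79.45 m³/s, so channel B carries more.

channel B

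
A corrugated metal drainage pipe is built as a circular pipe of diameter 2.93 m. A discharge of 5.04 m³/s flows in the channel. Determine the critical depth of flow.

y_c = 0.961 m

At critical depth, Q² T / (g A³) = 1, i.e. A³/T = Q²/g = 5.04²/9.81 = 2.589.
At y = 0.676 m: A³/T = 0.66 — too small.
At y = 1.21 m: A³/T = 6.29 — too large.
At y = 0.961 m: A³/T = 2.59 — close enough.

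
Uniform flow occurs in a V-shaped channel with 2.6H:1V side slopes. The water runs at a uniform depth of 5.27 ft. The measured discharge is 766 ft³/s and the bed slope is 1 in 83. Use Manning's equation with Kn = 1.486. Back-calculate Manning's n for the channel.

For a triangular section with side slope z = 2.6: A = zy² = 2.6×5.27² = 72.21 ft²; P = 2y√(1+z²) = 2×5.27×2.786 = 29.36 ft.
Hydraulic radius R = A/P = 72.21/29.36 = 2.459 ft.
Rearranging Manning's equation: n = (1.486/Q) A R^(2/3) S^(1/2) = (1.486/766) × 72.21 × 2.459^(2/3) × √0.01205 = 0.028.

n = 0.028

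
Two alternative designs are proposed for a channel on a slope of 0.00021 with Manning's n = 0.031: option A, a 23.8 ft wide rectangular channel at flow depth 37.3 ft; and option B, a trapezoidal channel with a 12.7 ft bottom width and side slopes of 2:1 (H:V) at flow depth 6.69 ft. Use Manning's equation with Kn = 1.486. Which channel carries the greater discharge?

channel A

Channel A: Flow area A = b·y = 23.8 × 37.3 = 887.7 ft². Wetted perimeter P = b + 2y = 23.8 + 2×37.3 = 98.4 ft. Hydraulic radius R = A/P = 887.7/98.4 = 9.022 ft. Q_A = (1.486/0.031)·887.7·9.022^(2/3)·√0.00021 = 2672 ft³/s.
Channel B: With bottom width b = 12.7 ft and side slope z = 2: A = (b + zy)y = (12.7 + 2×6.69)×6.69 = 174.5 ft²; P = b + 2y√(1+z²) = 12.7 + 2×6.69×2.236 = 42.62 ft. Hydraulic radius R = A/P = 174.5/42.62 = 4.094 ft. Q_B = (1.486/0.031)·174.5·4.094^(2/3)·√0.00021 = 310.2 ft³/s.
Q_A = 2672 ft³/s vs Q_B = 310.2 ft³/s, so channel A carries more.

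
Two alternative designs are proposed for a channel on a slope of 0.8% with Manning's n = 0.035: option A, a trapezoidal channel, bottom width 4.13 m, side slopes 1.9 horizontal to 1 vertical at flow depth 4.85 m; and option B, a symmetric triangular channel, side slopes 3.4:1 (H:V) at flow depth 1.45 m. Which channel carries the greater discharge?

channel A

Channel A: With bottom width b = 4.13 m and side slope z = 1.9: A = (b + zy)y = (4.13 + 1.9×4.85)×4.85 = 64.72 m²; P = b + 2y√(1+z²) = 4.13 + 2×4.85×2.147 = 24.96 m. Hydraulic radius R = A/P = 64.72/24.96 = 2.593 m. Q_A = (1/0.035)·64.72·2.593^(2/3)·√0.008 = 312.2 m³/s.
Channel B: For a triangular section with side slope z = 3.4: A = zy² = 3.4×1.45² = 7.148 m²; P = 2y√(1+z²) = 2×1.45×3.544 = 10.28 m. Hydraulic radius R = A/P = 7.148/10.28 = 0.6955 m. Q_B = (1/0.035)·7.148·0.6955^(2/3)·√0.008 = 14.34 m³/s.
Q_A = 312.2 m³/s vs Q_B = 14.34 m³/s, so channel A carries more.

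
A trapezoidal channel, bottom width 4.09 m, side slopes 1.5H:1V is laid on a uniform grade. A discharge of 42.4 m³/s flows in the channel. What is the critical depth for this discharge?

y_c = 1.78 m

At critical depth, Q² T / (g A³) = 1, i.e. A³/T = Q²/g = 42.4²/9.81 = 183.3.
Trying y = 1.58 m: A³/T = 120.4 — low.
Trying y = 2.26 m: A³/T = 444.4 — high.
Trying y = 1.78 m: A³/T = 184.8 — ≈ 183.3.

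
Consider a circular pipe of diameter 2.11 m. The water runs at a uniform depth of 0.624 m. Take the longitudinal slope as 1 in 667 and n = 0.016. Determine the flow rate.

For a circular section of diameter D = 2.11 m at depth y = 0.624 m, the central angle is θ = 2 arccos(1 − 2y/D) = 2.3 rad. Then A = (D²/8)(θ − sin θ) = 0.8649 m² and P = Dθ/2 = 2.426 m.
Hydraulic radius R = A/P = 0.8649/2.426 = 0.3565 m.
Manning's equation: Q = (1/n) A R^(2/3) S^(1/2) = (1/0.016) × 0.8649 × 0.3565^(2/3) × 0.001499^(1/2) = 1.05 m³/s.

Q = 1.05 m³/s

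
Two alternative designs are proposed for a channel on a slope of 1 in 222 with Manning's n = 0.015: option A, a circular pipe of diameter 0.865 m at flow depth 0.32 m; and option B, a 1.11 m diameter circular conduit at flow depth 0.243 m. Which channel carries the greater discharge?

channel A

Channel A: For a circular section of diameter D = 0.865 m at depth y = 0.32 m, the central angle is θ = 2 arccos(1 − 2y/D) = 2.615 rad. Then A = (D²/8)(θ − sin θ) = 0.1976 m² and P = Dθ/2 = 1.131 m. Hydraulic radius R = A/P = 0.1976/1.131 = 0.1747 m. Q_A = (1/0.015)·0.1976·0.1747^(2/3)·√0.004505 = 0.2763 m³/s.
Channel B: For a circular section of diameter D = 1.11 m at depth y = 0.243 m, the central angle is θ = 2 arccos(1 − 2y/D) = 1.948 rad. Then A = (D²/8)(θ − sin θ) = 0.1567 m² and P = Dθ/2 = 1.081 m. Hydraulic radius R = A/P = 0.1567/1.081 = 0.145 m. Q_B = (1/0.015)·0.1567·0.145^(2/3)·√0.004505 = 0.1936 m³/s.
Q_A = 0.2763 m³/s vs Q_B = 0.1936 m³/s, so channel A carries more.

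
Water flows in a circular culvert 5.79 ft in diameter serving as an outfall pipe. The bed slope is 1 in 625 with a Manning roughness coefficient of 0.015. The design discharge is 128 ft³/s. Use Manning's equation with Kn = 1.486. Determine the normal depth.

y_n = 4.54 ft

Manning's equation rearranged: A R^(2/3) = nQ / (1.486·√S) = 0.015 × 128 / (1.486 × √0.0016) = 32.3.
Trying y = 5.16 ft: A R^(2/3) = 35.75 — high.
Trying y = 4.54 ft: A R^(2/3) = 32.27 — ≈ 32.3.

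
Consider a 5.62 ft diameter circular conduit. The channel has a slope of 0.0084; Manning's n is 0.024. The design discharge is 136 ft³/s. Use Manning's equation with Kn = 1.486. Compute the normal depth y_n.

y_n = 3.7 ft

Manning's equation rearranged: A R^(2/3) = nQ / (1.486·√S) = 0.024 × 136 / (1.486 × √0.0084) = 23.97.
At y = 4.28 ft: A R^(2/3) = 28.88 — too large.
At y = 2.73 ft: A R^(2/3) = 14.81 — too small.
At y = 3.7 ft: A R^(2/3) = 23.97 — ≈ 23.97.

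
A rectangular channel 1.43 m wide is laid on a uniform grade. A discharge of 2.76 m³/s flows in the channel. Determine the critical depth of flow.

y_c = 0.724 m

For a rectangular channel, critical depth y_c = (q²/g)^(1/3) where q = Q/b = 2.76/1.43 = 1.93 m²/s.
So y_c = (1.93²/9.81)^(1/3) = 0.724 m.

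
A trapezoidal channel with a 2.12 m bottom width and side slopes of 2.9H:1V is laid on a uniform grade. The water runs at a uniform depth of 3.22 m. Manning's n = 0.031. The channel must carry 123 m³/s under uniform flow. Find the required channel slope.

With bottom width b = 2.12 m and side slope z = 2.9: A = (b + zy)y = (2.12 + 2.9×3.22)×3.22 = 36.89 m²; P = b + 2y√(1+z²) = 2.12 + 2×3.22×3.068 = 21.88 m.
Hydraulic radius R = A/P = 36.89/21.88 = 1.687 m.
From Manning's equation, S = [nQ / (1 A R^(2/3))]² = [0.031 × 123 / (1 × 36.89 × 1.687^(2/3))]² = 0.00532.

S = 0.00532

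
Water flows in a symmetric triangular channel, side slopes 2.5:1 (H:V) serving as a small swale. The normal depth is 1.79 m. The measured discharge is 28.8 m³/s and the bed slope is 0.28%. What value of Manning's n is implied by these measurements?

For a triangular section with side slope z = 2.5: A = zy² = 2.5×1.79² = 8.01 m²; P = 2y√(1+z²) = 2×1.79×2.693 = 9.639 m.
Hydraulic radius R = A/P = 8.01/9.639 = 0.831 m.
Rearranging Manning's equation: n = (1/Q) A R^(2/3) S^(1/2) = (1/28.8) × 8.01 × 0.831^(2/3) × √0.0028 = 0.013.

n = 0.013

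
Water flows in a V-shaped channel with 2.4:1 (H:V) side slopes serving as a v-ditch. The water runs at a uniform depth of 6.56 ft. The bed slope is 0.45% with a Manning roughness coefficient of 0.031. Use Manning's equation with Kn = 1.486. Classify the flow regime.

subcritical

For a triangular section with side slope z = 2.4: A = zy² = 2.4×6.56² = 103.3 ft²; P = 2y√(1+z²) = 2×6.56×2.6 = 34.11 ft.
Hydraulic radius R = A/P = 103.3/34.11 = 3.028 ft.
V = (1.486/n) R^(2/3) √S = (1.486/0.031) × 3.028^(2/3) × √0.0045 = 6.73 ft/s. Hydraulic depth D_h = A/T = 103.3/31.49 = 3.28 ft.
Froude number Fr = V/√(g·D_h) = 6.73/√(32.2×3.28) = 0.655, which is less than 1, so the flow is subcritical.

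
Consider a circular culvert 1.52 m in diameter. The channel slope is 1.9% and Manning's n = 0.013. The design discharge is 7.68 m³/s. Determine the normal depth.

Manning's equation rearranged: A R^(2/3) = nQ / (1·√S) = 0.013 × 7.68 / (√0.019) = 0.7243.
At y = 0.825 m: A R^(2/3) = 0.5457 — low.
At y = 1.21 m: A R^(2/3) = 0.926 — high.
At y = 0.992 m: A R^(2/3) = 0.7243 — close enough.

y_n = 0.992 m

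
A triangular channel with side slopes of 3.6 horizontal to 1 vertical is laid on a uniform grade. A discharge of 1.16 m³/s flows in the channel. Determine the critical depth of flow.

At critical depth, Q² T / (g A³) = 1, i.e. A³/T = Q²/g = 1.16²/9.81 = 0.1372.
Try y = 0.32 m: A³/T = 0.02174 — low.
Try y = 0.582 m: A³/T = 0.4327 — high.
Try y = 0.463 m: A³/T = 0.1379 — close enough.

y_c = 0.463 m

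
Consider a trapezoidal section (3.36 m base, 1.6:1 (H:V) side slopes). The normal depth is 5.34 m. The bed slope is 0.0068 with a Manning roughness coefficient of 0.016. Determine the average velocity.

V = 10 m/s

With bottom width b = 3.36 m and side slope z = 1.6: A = (b + zy)y = (3.36 + 1.6×5.34)×5.34 = 63.57 m²; P = b + 2y√(1+z²) = 3.36 + 2×5.34×1.887 = 23.51 m.
Hydraulic radius R = A/P = 63.57/23.51 = 2.704 m.
From Manning's equation, V = (1/n) R^(2/3) S^(1/2) = (1/0.016) × 2.704^(2/3) × 0.0068^(1/2) = 10 m/s.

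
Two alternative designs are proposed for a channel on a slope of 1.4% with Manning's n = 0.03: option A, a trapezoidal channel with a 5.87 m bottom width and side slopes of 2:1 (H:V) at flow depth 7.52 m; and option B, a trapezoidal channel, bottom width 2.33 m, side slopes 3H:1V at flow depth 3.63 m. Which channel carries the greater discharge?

Channel A: With bottom width b = 5.87 m and side slope z = 2: A = (b + zy)y = (5.87 + 2×7.52)×7.52 = 157.2 m²; P = b + 2y√(1+z²) = 5.87 + 2×7.52×2.236 = 39.5 m. Hydraulic radius R = A/P = 157.2/39.5 = 3.981 m. Q_A = (1/0.03)·157.2·3.981^(2/3)·√0.014 = 1558 m³/s.
Channel B: With bottom width b = 2.33 m and side slope z = 3: A = (b + zy)y = (2.33 + 3×3.63)×3.63 = 47.99 m²; P = b + 2y√(1+z²) = 2.33 + 2×3.63×3.162 = 25.29 m. Hydraulic radius R = A/P = 47.99/25.29 = 1.898 m. Q_B = (1/0.03)·47.99·1.898^(2/3)·√0.014 = 290.1 m³/s.
Q_A = 1558 m³/s vs Q_B = 290.1 m³/s, so channel A carries more.

channel A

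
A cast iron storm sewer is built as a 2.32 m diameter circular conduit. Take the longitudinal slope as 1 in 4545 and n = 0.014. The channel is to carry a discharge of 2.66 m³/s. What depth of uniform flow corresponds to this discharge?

Manning's equation rearranged: A R^(2/3) = nQ / (1·√S) = 0.014 × 2.66 / (√0.00022) = 2.511.
Trying y = 1.88 m: A R^(2/3) = 2.909 — high.
Trying y = 1.22 m: A R^(2/3) = 1.6 — low.
Trying y = 1.65 m: A R^(2/3) = 2.513 — close enough.

y_n = 1.65 m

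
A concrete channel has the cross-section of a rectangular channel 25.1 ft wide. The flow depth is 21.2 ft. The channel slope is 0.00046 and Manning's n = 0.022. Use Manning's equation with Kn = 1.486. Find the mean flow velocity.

Flow area A = b·y = 25.1 × 21.2 = 532.1 ft². Wetted perimeter P = b + 2y = 25.1 + 2×21.2 = 67.5 ft.
Hydraulic radius R = A/P = 532.1/67.5 = 7.883 ft.
From Manning's equation, V = (1.486/n) R^(2/3) S^(1/2) = (1.486/0.022) × 7.883^(2/3) × 0.00046^(1/2) = 5.74 ft/s.

V = 5.74 ft/s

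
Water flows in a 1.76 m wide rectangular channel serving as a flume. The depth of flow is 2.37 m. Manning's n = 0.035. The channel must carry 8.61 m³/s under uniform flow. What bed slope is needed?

S = 0.00943

Flow area A = b·y = 1.76 × 2.37 = 4.171 m². Wetted perimeter P = b + 2y = 1.76 + 2×2.37 = 6.5 m.
Hydraulic radius R = A/P = 4.171/6.5 = 0.6417 m.
From Manning's equation, S = [nQ / (1 A R^(2/3))]² = [0.035 × 8.61 / (1 × 4.171 × 0.6417^(2/3))]² = 0.00943.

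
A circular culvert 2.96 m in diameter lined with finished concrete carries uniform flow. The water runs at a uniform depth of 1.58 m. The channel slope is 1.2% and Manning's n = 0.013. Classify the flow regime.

For a circular section of diameter D = 2.96 m at depth y = 1.58 m, the central angle is θ = 2 arccos(1 − 2y/D) = 3.277 rad. Then A = (D²/8)(θ − sin θ) = 3.736 m² and P = Dθ/2 = 4.85 m.
Hydraulic radius R = A/P = 3.736/4.85 = 0.7704 m.
V = (1/n) R^(2/3) √S = (1/0.013) × 0.7704^(2/3) × √0.012 = 7.082 m/s. Hydraulic depth D_h = A/T = 3.736/2.953 = 1.265 m.
Froude number Fr = V/√(g·D_h) = 7.082/√(9.81×1.265) = 2.01, which is greater than 1, so the flow is supercritical.

supercritical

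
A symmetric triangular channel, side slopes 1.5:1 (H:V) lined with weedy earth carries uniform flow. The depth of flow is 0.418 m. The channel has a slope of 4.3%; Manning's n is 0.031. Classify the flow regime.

supercritical

For a triangular section with side slope z = 1.5: A = zy² = 1.5×0.418² = 0.2621 m²; P = 2y√(1+z²) = 2×0.418×1.803 = 1.507 m.
Hydraulic radius R = A/P = 0.2621/1.507 = 0.1739 m.
V = (1/n) R^(2/3) √S = (1/0.031) × 0.1739^(2/3) × √0.043 = 2.084 m/s. Hydraulic depth D_h = A/T = 0.2621/1.254 = 0.209 m.
Froude number Fr = V/√(g·D_h) = 2.084/√(9.81×0.209) = 1.46, which is greater than 1, so the flow is supercritical.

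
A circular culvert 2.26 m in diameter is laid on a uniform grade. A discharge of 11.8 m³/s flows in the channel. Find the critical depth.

At critical depth, Q² T / (g A³) = 1, i.e. A³/T = Q²/g = 11.8²/9.81 = 14.19.
Try y = 1.15 m: A³/T = 3.818 — too small.
Try y = 1.62 m: A³/T = 14.31 — close enough.

y_c = 1.62 m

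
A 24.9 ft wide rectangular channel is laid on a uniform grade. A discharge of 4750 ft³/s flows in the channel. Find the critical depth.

y_c = 10.4 ft

For a rectangular channel, critical depth y_c = (q²/g)^(1/3) where q = Q/b = 4750/24.9 = 190.8 ft²/s.
So y_c = (190.8²/32.2)^(1/3) = 10.4 ft.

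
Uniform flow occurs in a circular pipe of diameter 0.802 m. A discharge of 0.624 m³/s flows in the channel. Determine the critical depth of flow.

y_c = 0.479 m

At critical depth, Q² T / (g A³) = 1, i.e. A³/T = Q²/g = 0.624²/9.81 = 0.03969.
At y = 0.415 m: A³/T = 0.02291 — too small.
At y = 0.57 m: A³/T = 0.07785 — too large.
At y = 0.479 m: A³/T = 0.03963 — matches.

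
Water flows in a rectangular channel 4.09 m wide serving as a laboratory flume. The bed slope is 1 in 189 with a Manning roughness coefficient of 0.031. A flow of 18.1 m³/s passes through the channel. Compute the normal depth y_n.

Manning's equation rearranged: A R^(2/3) = nQ / (1·√S) = 0.031 × 18.1 / (√0.005291) = 7.714.
At y = 1.66 m: A R^(2/3) = 6.405 — too small.
At y = 2.07 m: A R^(2/3) = 8.628 — too large.
At y = 1.9 m: A R^(2/3) = 7.693 — matches.

y_n = 1.9 m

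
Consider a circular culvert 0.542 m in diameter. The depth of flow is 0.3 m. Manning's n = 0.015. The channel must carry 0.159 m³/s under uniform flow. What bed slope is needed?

For a circular section of diameter D = 0.542 m at depth y = 0.3 m, the central angle is θ = 2 arccos(1 − 2y/D) = 3.356 rad. Then A = (D²/8)(θ − sin θ) = 0.131 m² and P = Dθ/2 = 0.9095 m.
Hydraulic radius R = A/P = 0.131/0.9095 = 0.1441 m.
From Manning's equation, S = [nQ / (1 A R^(2/3))]² = [0.015 × 0.159 / (1 × 0.131 × 0.1441^(2/3))]² = 0.00438.

S = 0.00438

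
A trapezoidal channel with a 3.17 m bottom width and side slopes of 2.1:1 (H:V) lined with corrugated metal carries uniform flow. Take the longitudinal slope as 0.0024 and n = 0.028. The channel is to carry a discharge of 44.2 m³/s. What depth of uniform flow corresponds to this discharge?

y_n = 2.44 m

Manning's equation rearranged: A R^(2/3) = nQ / (1·√S) = 0.028 × 44.2 / (√0.0024) = 25.26.
Trying y = 1.97 m: A R^(2/3) = 15.96 — short.
Trying y = 3.02 m: A R^(2/3) = 40.41 — over.
Trying y = 2.44 m: A R^(2/3) = 25.25 — ≈ 25.26.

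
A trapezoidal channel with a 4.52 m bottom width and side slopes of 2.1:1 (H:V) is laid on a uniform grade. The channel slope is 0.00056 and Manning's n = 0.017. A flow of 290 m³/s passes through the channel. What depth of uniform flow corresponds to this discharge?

y_n = 5.84 m

Manning's equation rearranged: A R^(2/3) = nQ / (1·√S) = 0.017 × 290 / (√0.00056) = 208.3.
At y = 5.19 m: A R^(2/3) = 158.7 — low.
At y = 5.84 m: A R^(2/3) = 208.1 — close enough.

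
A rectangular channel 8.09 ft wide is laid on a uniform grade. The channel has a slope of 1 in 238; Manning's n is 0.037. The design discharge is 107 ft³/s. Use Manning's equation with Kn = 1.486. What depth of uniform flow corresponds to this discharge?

Manning's equation rearranged: A R^(2/3) = nQ / (1.486·√S) = 0.037 × 107 / (1.486 × √0.004202) = 41.1.
At y = 2.75 ft: A R^(2/3) = 30.9 — short.
At y = 3.94 ft: A R^(2/3) = 50.53 — over.
At y = 3.38 ft: A R^(2/3) = 41.08 — close enough.

y_n = 3.38 ft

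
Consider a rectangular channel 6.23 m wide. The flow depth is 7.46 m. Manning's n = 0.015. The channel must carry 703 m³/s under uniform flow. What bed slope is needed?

S = 0.018

Flow area A = b·y = 6.23 × 7.46 = 46.48 m². Wetted perimeter P = b + 2y = 6.23 + 2×7.46 = 21.15 m.
Hydraulic radius R = A/P = 46.48/21.15 = 2.197 m.
From Manning's equation, S = [nQ / (1 A R^(2/3))]² = [0.015 × 703 / (1 × 46.48 × 2.197^(2/3))]² = 0.018.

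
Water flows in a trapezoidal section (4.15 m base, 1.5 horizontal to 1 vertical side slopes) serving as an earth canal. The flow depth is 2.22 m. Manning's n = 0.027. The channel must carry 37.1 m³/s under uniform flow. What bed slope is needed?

S = 0.0024

With bottom width b = 4.15 m and side slope z = 1.5: A = (b + zy)y = (4.15 + 1.5×2.22)×2.22 = 16.61 m²; P = b + 2y√(1+z²) = 4.15 + 2×2.22×1.803 = 12.15 m.
Hydraulic radius R = A/P = 16.61/12.15 = 1.366 m.
From Manning's equation, S = [nQ / (1 A R^(2/3))]² = [0.027 × 37.1 / (1 × 16.61 × 1.366^(2/3))]² = 0.0024.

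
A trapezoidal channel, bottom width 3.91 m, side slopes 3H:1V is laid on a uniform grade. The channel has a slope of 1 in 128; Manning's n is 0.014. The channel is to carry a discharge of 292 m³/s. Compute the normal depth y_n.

Manning's equation rearranged: A R^(2/3) = nQ / (1·√S) = 0.014 × 292 / (√0.007812) = 46.25.
Try y = 2.26 m: A R^(2/3) = 29.18 — too small.
Try y = 3.01 m: A R^(2/3) = 55.42 — too large.
Try y = 2.78 m: A R^(2/3) = 46.29 — matches.

y_n = 2.78 m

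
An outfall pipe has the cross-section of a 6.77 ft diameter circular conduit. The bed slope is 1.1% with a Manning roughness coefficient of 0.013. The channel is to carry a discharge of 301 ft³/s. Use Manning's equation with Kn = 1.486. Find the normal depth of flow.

y_n = 3.35 ft

Manning's equation rearranged: A R^(2/3) = nQ / (1.486·√S) = 0.013 × 301 / (1.486 × √0.011) = 25.11.
Trying y = 3.63 ft: A R^(2/3) = 28.73 — too large.
Trying y = 2.32 ft: A R^(2/3) = 12.92 — too small.
Trying y = 3.35 ft: A R^(2/3) = 25.11 — matches.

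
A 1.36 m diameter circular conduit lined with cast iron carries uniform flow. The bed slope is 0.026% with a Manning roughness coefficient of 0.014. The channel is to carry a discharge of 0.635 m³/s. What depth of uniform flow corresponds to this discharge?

Manning's equation rearranged: A R^(2/3) = nQ / (1·√S) = 0.014 × 0.635 / (√0.00026) = 0.5513.
At y = 0.747 m: A R^(2/3) = 0.4136 — low.
At y = 1.13 m: A R^(2/3) = 0.7161 — high.
At y = 0.903 m: A R^(2/3) = 0.5516 — close enough.

y_n = 0.903 m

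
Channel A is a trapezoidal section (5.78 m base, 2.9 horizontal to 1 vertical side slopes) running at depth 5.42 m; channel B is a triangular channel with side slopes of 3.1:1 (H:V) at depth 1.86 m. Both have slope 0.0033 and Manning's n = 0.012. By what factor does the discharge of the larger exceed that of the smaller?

24.4

Channel A: With bottom width b = 5.78 m and side slope z = 2.9: A = (b + zy)y = (5.78 + 2.9×5.42)×5.42 = 116.5 m²; P = b + 2y√(1+z²) = 5.78 + 2×5.42×3.068 = 39.03 m. Hydraulic radius R = A/P = 116.5/39.03 = 2.985 m. Q_A = (1/0.012)·116.5·2.985^(2/3)·√0.0033 = 1156 m³/s.
Channel B: For a triangular section with side slope z = 3.1: A = zy² = 3.1×1.86² = 10.72 m²; P = 2y√(1+z²) = 2×1.86×3.257 = 12.12 m. Hydraulic radius R = A/P = 10.72/12.12 = 0.8851 m. Q_B = (1/0.012)·10.72·0.8851^(2/3)·√0.0033 = 47.33 m³/s.
The larger discharge is 1156 m³/s and the smaller is 47.33 m³/s; the ratio is 24.4.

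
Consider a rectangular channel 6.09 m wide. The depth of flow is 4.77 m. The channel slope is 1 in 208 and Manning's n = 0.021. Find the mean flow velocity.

V = 4.99 m/s

Flow area A = b·y = 6.09 × 4.77 = 29.05 m². Wetted perimeter P = b + 2y = 6.09 + 2×4.77 = 15.63 m.
Hydraulic radius R = A/P = 29.05/15.63 = 1.859 m.
From Manning's equation, V = (1/n) R^(2/3) S^(1/2) = (1/0.021) × 1.859^(2/3) × 0.004808^(1/2) = 4.99 m/s.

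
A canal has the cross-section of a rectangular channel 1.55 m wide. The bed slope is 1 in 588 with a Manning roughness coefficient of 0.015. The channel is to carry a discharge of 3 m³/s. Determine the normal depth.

Manning's equation rearranged: A R^(2/3) = nQ / (1·√S) = 0.015 × 3 / (√0.001701) = 1.091.
At y = 1.36 m: A R^(2/3) = 1.317 — high.
At y = 0.915 m: A R^(2/3) = 0.7949 — low.
At y = 1.17 m: A R^(2/3) = 1.09 — close enough.

y_n = 1.17 m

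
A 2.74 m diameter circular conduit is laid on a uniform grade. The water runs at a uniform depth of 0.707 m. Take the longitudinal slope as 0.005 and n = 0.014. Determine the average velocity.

V = 2.8 m/s

For a circular section of diameter D = 2.74 m at depth y = 0.707 m, the central angle is θ = 2 arccos(1 − 2y/D) = 2.131 rad. Then A = (D²/8)(θ − sin θ) = 1.205 m² and P = Dθ/2 = 2.92 m.
Hydraulic radius R = A/P = 1.205/2.92 = 0.4128 m.
From Manning's equation, V = (1/n) R^(2/3) S^(1/2) = (1/0.014) × 0.4128^(2/3) × 0.005^(1/2) = 2.8 m/s.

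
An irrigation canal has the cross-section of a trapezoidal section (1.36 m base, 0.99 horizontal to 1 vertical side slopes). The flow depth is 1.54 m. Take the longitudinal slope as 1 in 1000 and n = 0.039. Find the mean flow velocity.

With bottom width b = 1.36 m and side slope z = 0.99: A = (b + zy)y = (1.36 + 0.99×1.54)×1.54 = 4.442 m²; P = b + 2y√(1+z²) = 1.36 + 2×1.54×1.407 = 5.694 m.
Hydraulic radius R = A/P = 4.442/5.694 = 0.7802 m.
From Manning's equation, V = (1/n) R^(2/3) S^(1/2) = (1/0.039) × 0.7802^(2/3) × 0.001^(1/2) = 0.687 m/s.

V = 0.687 m/s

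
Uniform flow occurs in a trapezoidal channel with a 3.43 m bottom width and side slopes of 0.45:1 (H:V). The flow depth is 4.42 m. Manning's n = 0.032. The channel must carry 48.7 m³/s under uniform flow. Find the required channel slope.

With bottom width b = 3.43 m and side slope z = 0.45: A = (b + zy)y = (3.43 + 0.45×4.42)×4.42 = 23.95 m²; P = b + 2y√(1+z²) = 3.43 + 2×4.42×1.097 = 13.12 m.
Hydraulic radius R = A/P = 23.95/13.12 = 1.825 m.
From Manning's equation, S = [nQ / (1 A R^(2/3))]² = [0.032 × 48.7 / (1 × 23.95 × 1.825^(2/3))]² = 0.0019.

S = 0.0019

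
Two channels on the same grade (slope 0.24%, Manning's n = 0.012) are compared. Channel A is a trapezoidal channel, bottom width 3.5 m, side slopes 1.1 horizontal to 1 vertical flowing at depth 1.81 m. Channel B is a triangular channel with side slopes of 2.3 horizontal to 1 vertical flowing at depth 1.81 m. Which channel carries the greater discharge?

channel A

Channel A: With bottom width b = 3.5 m and side slope z = 1.1: A = (b + zy)y = (3.5 + 1.1×1.81)×1.81 = 9.939 m²; P = b + 2y√(1+z²) = 3.5 + 2×1.81×1.487 = 8.882 m. Hydraulic radius R = A/P = 9.939/8.882 = 1.119 m. Q_A = (1/0.012)·9.939·1.119^(2/3)·√0.0024 = 43.73 m³/s.
Channel B: For a triangular section with side slope z = 2.3: A = zy² = 2.3×1.81² = 7.535 m²; P = 2y√(1+z²) = 2×1.81×2.508 = 9.079 m. Hydraulic radius R = A/P = 7.535/9.079 = 0.8299 m. Q_B = (1/0.012)·7.535·0.8299^(2/3)·√0.0024 = 27.17 m³/s.
Q_A = 43.73 m³/s vs Q_B = 27.17 m³/s, so channel A carries more.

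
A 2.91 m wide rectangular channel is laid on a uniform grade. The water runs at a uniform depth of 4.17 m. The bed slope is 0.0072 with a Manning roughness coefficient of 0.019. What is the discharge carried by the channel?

Flow area A = b·y = 2.91 × 4.17 = 12.13 m². Wetted perimeter P = b + 2y = 2.91 + 2×4.17 = 11.25 m.
Hydraulic radius R = A/P = 12.13/11.25 = 1.079 m.
Manning's equation: Q = (1/n) A R^(2/3) S^(1/2) = (1/0.019) × 12.13 × 1.079^(2/3) × 0.0072^(1/2) = 57 m³/s.

Q = 57 m³/s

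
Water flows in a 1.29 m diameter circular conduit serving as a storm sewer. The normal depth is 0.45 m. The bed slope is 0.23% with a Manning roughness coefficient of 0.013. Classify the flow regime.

subcritical

For a circular section of diameter D = 1.29 m at depth y = 0.45 m, the central angle is θ = 2 arccos(1 − 2y/D) = 2.527 rad. Then A = (D²/8)(θ − sin θ) = 0.4058 m² and P = Dθ/2 = 1.63 m.
Hydraulic radius R = A/P = 0.4058/1.63 = 0.249 m.
V = (1/n) R^(2/3) √S = (1/0.013) × 0.249^(2/3) × √0.0023 = 1.46 m/s. Hydraulic depth D_h = A/T = 0.4058/1.23 = 0.33 m.
Froude number Fr = V/√(g·D_h) = 1.46/√(9.81×0.33) = 0.811, which is less than 1, so the flow is subcritical.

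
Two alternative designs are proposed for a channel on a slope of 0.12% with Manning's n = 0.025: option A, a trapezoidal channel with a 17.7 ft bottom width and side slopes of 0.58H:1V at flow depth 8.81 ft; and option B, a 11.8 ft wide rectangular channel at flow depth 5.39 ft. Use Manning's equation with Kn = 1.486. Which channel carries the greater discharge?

channel A

Channel A: With bottom width b = 17.7 ft and side slope z = 0.58: A = (b + zy)y = (17.7 + 0.58×8.81)×8.81 = 201 ft²; P = b + 2y√(1+z²) = 17.7 + 2×8.81×1.156 = 38.07 ft. Hydraulic radius R = A/P = 201/38.07 = 5.279 ft. Q_A = (1.486/0.025)·201·5.279^(2/3)·√0.0012 = 1254 ft³/s.
Channel B: Flow area A = b·y = 11.8 × 5.39 = 63.6 ft². Wetted perimeter P = b + 2y = 11.8 + 2×5.39 = 22.58 ft. Hydraulic radius R = A/P = 63.6/22.58 = 2.817 ft. Q_B = (1.486/0.025)·63.6·2.817^(2/3)·√0.0012 = 261.2 ft³/s.
Q_A = 1254 ft³/s vs Q_B = 261.2 ft³/s, so channel A carries more.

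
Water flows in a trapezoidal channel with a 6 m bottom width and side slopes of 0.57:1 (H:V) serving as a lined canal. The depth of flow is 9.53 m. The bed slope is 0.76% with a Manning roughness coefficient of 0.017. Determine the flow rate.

Q = 1380 m³/s

With bottom width b = 6 m and side slope z = 0.57: A = (b + zy)y = (6 + 0.57×9.53)×9.53 = 108.9 m²; P = b + 2y√(1+z²) = 6 + 2×9.53×1.151 = 27.94 m.
Hydraulic radius R = A/P = 108.9/27.94 = 3.9 m.
Manning's equation: Q = (1/n) A R^(2/3) S^(1/2) = (1/0.017) × 108.9 × 3.9^(2/3) × 0.0076^(1/2) = 1380 m³/s.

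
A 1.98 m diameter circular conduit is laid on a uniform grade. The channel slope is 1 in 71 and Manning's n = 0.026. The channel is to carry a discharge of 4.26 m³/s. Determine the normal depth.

y_n = 0.972 m

Manning's equation rearranged: A R^(2/3) = nQ / (1·√S) = 0.026 × 4.26 / (√0.01408) = 0.9333.
Try y = 1.23 m: A R^(2/3) = 1.364 — too large.
Try y = 0.677 m: A R^(2/3) = 0.4847 — too small.
Try y = 0.972 m: A R^(2/3) = 0.9337 — ≈ 0.9333.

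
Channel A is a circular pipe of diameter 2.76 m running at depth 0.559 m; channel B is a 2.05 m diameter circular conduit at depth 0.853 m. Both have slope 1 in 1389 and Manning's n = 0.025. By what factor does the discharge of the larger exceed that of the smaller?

1.82

Channel A: For a circular section of diameter D = 2.76 m at depth y = 0.559 m, the central angle is θ = 2 arccos(1 − 2y/D) = 1.867 rad. Then A = (D²/8)(θ − sin θ) = 0.8673 m² and P = Dθ/2 = 2.577 m. Hydraulic radius R = A/P = 0.8673/2.577 = 0.3366 m. Q_A = (1/0.025)·0.8673·0.3366^(2/3)·√0.0007199 = 0.4504 m³/s.
Channel B: For a circular section of diameter D = 2.05 m at depth y = 0.853 m, the central angle is θ = 2 arccos(1 − 2y/D) = 2.804 rad. Then A = (D²/8)(θ − sin θ) = 1.299 m² and P = Dθ/2 = 2.874 m. Hydraulic radius R = A/P = 1.299/2.874 = 0.452 m. Q_B = (1/0.025)·1.299·0.452^(2/3)·√0.0007199 = 0.8214 m³/s.
The larger discharge is 0.8214 m³/s and the smaller is 0.4504 m³/s; the ratio is 1.82.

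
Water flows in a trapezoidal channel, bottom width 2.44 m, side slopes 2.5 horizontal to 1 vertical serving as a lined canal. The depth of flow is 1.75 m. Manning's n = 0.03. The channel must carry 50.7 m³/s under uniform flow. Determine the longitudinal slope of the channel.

S = 0.0162

With bottom width b = 2.44 m and side slope z = 2.5: A = (b + zy)y = (2.44 + 2.5×1.75)×1.75 = 11.93 m²; P = b + 2y√(1+z²) = 2.44 + 2×1.75×2.693 = 11.86 m.
Hydraulic radius R = A/P = 11.93/11.86 = 1.005 m.
From Manning's equation, S = [nQ / (1 A R^(2/3))]² = [0.03 × 50.7 / (1 × 11.93 × 1.005^(2/3))]² = 0.0162.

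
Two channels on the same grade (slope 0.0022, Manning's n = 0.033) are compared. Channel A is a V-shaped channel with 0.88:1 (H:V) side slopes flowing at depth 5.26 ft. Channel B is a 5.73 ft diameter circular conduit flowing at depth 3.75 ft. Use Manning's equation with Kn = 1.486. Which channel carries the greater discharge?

Channel A: For a triangular section with side slope z = 0.88: A = zy² = 0.88×5.26² = 24.35 ft²; P = 2y√(1+z²) = 2×5.26×1.332 = 14.01 ft. Hydraulic radius R = A/P = 24.35/14.01 = 1.737 ft. Q_A = (1.486/0.033)·24.35·1.737^(2/3)·√0.0022 = 74.32 ft³/s.
Channel B: For a circular section of diameter D = 5.73 ft at depth y = 3.75 ft, the central angle is θ = 2 arccos(1 − 2y/D) = 3.77 rad. Then A = (D²/8)(θ − sin θ) = 17.88 ft² and P = Dθ/2 = 10.8 ft. Hydraulic radius R = A/P = 17.88/10.8 = 1.656 ft. Q_B = (1.486/0.033)·17.88·1.656^(2/3)·√0.0022 = 52.86 ft³/s.
Q_A = 74.32 ft³/s vs Q_B = 52.86 ft³/s, so channel A carries more.

channel A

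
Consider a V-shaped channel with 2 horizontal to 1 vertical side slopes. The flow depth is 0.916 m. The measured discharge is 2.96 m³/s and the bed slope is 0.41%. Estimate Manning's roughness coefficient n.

n = 0.02

For a triangular section with side slope z = 2: A = zy² = 2×0.916² = 1.678 m²; P = 2y√(1+z²) = 2×0.916×2.236 = 4.096 m.
Hydraulic radius R = A/P = 1.678/4.096 = 0.4096 m.
Rearranging Manning's equation: n = (1/Q) A R^(2/3) S^(1/2) = (1/2.96) × 1.678 × 0.4096^(2/3) × √0.0041 = 0.02.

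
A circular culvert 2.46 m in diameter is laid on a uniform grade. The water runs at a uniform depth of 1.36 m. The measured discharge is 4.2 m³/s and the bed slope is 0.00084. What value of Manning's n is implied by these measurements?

n = 0.014

For a circular section of diameter D = 2.46 m at depth y = 1.36 m, the central angle is θ = 2 arccos(1 − 2y/D) = 3.353 rad. Then A = (D²/8)(θ − sin θ) = 2.696 m² and P = Dθ/2 = 4.125 m.
Hydraulic radius R = A/P = 2.696/4.125 = 0.6535 m.
Rearranging Manning's equation: n = (1/Q) A R^(2/3) S^(1/2) = (1/4.2) × 2.696 × 0.6535^(2/3) × √0.00084 = 0.014.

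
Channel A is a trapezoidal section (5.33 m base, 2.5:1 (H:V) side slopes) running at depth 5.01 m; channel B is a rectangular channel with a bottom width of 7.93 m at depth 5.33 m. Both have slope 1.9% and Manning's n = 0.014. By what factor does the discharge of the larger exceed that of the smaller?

2.41

Channel A: With bottom width b = 5.33 m and side slope z = 2.5: A = (b + zy)y = (5.33 + 2.5×5.01)×5.01 = 89.45 m²; P = b + 2y√(1+z²) = 5.33 + 2×5.01×2.693 = 32.31 m. Hydraulic radius R = A/P = 89.45/32.31 = 2.769 m. Q_A = (1/0.014)·89.45·2.769^(2/3)·√0.019 = 1737 m³/s.
Channel B: Flow area A = b·y = 7.93 × 5.33 = 42.27 m². Wetted perimeter P = b + 2y = 7.93 + 2×5.33 = 18.59 m. Hydraulic radius R = A/P = 42.27/18.59 = 2.274 m. Q_B = (1/0.014)·42.27·2.274^(2/3)·√0.019 = 719.6 m³/s.
The larger discharge is 1737 m³/s and the smaller is 719.6 m³/s; the ratio is 2.41.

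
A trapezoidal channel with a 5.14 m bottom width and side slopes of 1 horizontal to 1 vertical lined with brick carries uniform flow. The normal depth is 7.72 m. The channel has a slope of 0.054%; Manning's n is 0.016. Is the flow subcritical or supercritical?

With bottom width b = 5.14 m and side slope z = 1: A = (b + zy)y = (5.14 + 1×7.72)×7.72 = 99.28 m²; P = b + 2y√(1+z²) = 5.14 + 2×7.72×1.414 = 26.98 m.
Hydraulic radius R = A/P = 99.28/26.98 = 3.68 m.
V = (1/n) R^(2/3) √S = (1/0.016) × 3.68^(2/3) × √0.00054 = 3.462 m/s. Hydraulic depth D_h = A/T = 99.28/20.58 = 4.824 m.
Froude number Fr = V/√(g·D_h) = 3.462/√(9.81×4.824) = 0.503, which is less than 1, so the flow is subcritical.

subcritical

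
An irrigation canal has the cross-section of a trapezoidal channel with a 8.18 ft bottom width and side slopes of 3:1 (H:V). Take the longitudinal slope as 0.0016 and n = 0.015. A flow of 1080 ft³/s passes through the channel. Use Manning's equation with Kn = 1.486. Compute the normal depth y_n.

Manning's equation rearranged: A R^(2/3) = nQ / (1.486·√S) = 0.015 × 1080 / (1.486 × √0.0016) = 272.5.
Try y = 3.9 ft: A R^(2/3) = 137.5 — low.
Try y = 6.11 ft: A R^(2/3) = 370.5 — high.
Try y = 5.33 ft: A R^(2/3) = 272.4 — ≈ 272.5.

y_n = 5.33 ft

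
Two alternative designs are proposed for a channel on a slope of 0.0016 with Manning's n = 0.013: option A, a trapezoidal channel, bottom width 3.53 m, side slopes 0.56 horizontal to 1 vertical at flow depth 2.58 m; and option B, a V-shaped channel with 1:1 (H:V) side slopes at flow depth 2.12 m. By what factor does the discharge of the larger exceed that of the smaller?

4.25

Channel A: With bottom width b = 3.53 m and side slope z = 0.56: A = (b + zy)y = (3.53 + 0.56×2.58)×2.58 = 12.83 m²; P = b + 2y√(1+z²) = 3.53 + 2×2.58×1.146 = 9.444 m. Hydraulic radius R = A/P = 12.83/9.444 = 1.359 m. Q_A = (1/0.013)·12.83·1.359^(2/3)·√0.0016 = 48.45 m³/s.
Channel B: For a triangular section with side slope z = 1: A = zy² = 1×2.12² = 4.494 m²; P = 2y√(1+z²) = 2×2.12×1.414 = 5.996 m. Hydraulic radius R = A/P = 4.494/5.996 = 0.7495 m. Q_B = (1/0.013)·4.494·0.7495^(2/3)·√0.0016 = 11.41 m³/s.
The larger discharge is 48.45 m³/s and the smaller is 11.41 m³/s; the ratio is 4.25.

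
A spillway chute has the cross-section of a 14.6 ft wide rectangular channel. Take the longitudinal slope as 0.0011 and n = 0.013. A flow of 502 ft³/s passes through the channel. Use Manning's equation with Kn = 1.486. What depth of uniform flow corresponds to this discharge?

y_n = 4.56 ft

Manning's equation rearranged: A R^(2/3) = nQ / (1.486·√S) = 0.013 × 502 / (1.486 × √0.0011) = 132.4.
Try y = 5.61 ft: A R^(2/3) = 176.8 — too large.
Try y = 3.85 ft: A R^(2/3) = 104.1 — too small.
Try y = 4.56 ft: A R^(2/3) = 132.5 — ≈ 132.4.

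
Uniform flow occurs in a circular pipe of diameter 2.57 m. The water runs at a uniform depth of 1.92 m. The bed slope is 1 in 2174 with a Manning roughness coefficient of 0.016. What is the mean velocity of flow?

V = 1.13 m/s

For a circular section of diameter D = 2.57 m at depth y = 1.92 m, the central angle is θ = 2 arccos(1 − 2y/D) = 4.175 rad. Then A = (D²/8)(θ − sin θ) = 4.157 m² and P = Dθ/2 = 5.365 m.
Hydraulic radius R = A/P = 4.157/5.365 = 0.7747 m.
From Manning's equation, V = (1/n) R^(2/3) S^(1/2) = (1/0.016) × 0.7747^(2/3) × 0.00046^(1/2) = 1.13 m/s.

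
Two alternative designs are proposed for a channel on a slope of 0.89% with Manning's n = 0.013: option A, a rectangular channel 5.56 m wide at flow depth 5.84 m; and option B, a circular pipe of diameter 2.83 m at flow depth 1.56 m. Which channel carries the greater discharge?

channel A

Channel A: Flow area A = b·y = 5.56 × 5.84 = 32.47 m². Wetted perimeter P = b + 2y = 5.56 + 2×5.84 = 17.24 m. Hydraulic radius R = A/P = 32.47/17.24 = 1.883 m. Q_A = (1/0.013)·32.47·1.883^(2/3)·√0.0089 = 359.4 m³/s.
Channel B: For a circular section of diameter D = 2.83 m at depth y = 1.56 m, the central angle is θ = 2 arccos(1 − 2y/D) = 3.347 rad. Then A = (D²/8)(θ − sin θ) = 3.555 m² and P = Dθ/2 = 4.736 m. Hydraulic radius R = A/P = 3.555/4.736 = 0.7506 m. Q_B = (1/0.013)·3.555·0.7506^(2/3)·√0.0089 = 21.31 m³/s.
Q_A = 359.4 m³/s vs Q_B = 21.31 m³/s, so channel A carries more.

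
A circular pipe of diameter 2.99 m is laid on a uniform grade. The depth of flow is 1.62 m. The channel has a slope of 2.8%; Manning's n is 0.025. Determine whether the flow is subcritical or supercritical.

supercritical

For a circular section of diameter D = 2.99 m at depth y = 1.62 m, the central angle is θ = 2 arccos(1 − 2y/D) = 3.309 rad. Then A = (D²/8)(θ − sin θ) = 3.884 m² and P = Dθ/2 = 4.947 m.
Hydraulic radius R = A/P = 3.884/4.947 = 0.7851 m.
V = (1/n) R^(2/3) √S = (1/0.025) × 0.7851^(2/3) × √0.028 = 5.696 m/s. Hydraulic depth D_h = A/T = 3.884/2.98 = 1.304 m.
Froude number Fr = V/√(g·D_h) = 5.696/√(9.81×1.304) = 1.59, which is greater than 1, so the flow is supercritical.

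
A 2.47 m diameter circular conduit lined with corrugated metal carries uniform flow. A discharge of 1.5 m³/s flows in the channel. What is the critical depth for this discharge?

At critical depth, Q² T / (g A³) = 1, i.e. A³/T = Q²/g = 1.5²/9.81 = 0.2294.
Try y = 0.375 m: A³/T = 0.05443 — too small.
Try y = 0.617 m: A³/T = 0.3831 — too large.
Try y = 0.541 m: A³/T = 0.2293 — matches.

y_c = 0.541 m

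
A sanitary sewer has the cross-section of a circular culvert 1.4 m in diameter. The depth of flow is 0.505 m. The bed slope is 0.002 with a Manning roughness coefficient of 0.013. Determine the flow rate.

For a circular section of diameter D = 1.4 m at depth y = 0.505 m, the central angle is θ = 2 arccos(1 − 2y/D) = 2.577 rad. Then A = (D²/8)(θ − sin θ) = 0.5003 m² and P = Dθ/2 = 1.804 m.
Hydraulic radius R = A/P = 0.5003/1.804 = 0.2773 m.
Manning's equation: Q = (1/n) A R^(2/3) S^(1/2) = (1/0.013) × 0.5003 × 0.2773^(2/3) × 0.002^(1/2) = 0.732 m³/s.

Q = 0.732 m³/s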